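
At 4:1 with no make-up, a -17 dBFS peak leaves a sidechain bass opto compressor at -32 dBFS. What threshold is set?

Input is 20 dB above T (since output overshoot × R = input overshoot: (-32 − T)·4 = -17 − T gives T = -37 dBFS).
Check: -37 + (-17 − (-37))/4 = -37 + 5 = -32 dBFS. ✓

-37 dBFS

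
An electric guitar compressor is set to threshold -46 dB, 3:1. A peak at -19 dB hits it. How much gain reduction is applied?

18 dB

The signal is 27 dB above threshold.
After 3:1 compression the overshoot becomes 27/3 = 9 dB.
So the signal is attenuated by 27 − 9 = 18 dB.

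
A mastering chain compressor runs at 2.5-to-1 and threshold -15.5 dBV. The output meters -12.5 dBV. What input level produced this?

That's 3 dB above the -15.5 dBV threshold.
Before 2.5:1 compression the overshoot was 3 × 2.5 = 7.5 dB, so input = -15.5 + 7.5 = -8 dBV.

-8 dBV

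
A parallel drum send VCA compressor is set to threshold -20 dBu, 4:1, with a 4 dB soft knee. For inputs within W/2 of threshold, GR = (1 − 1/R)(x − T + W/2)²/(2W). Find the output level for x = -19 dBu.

x − T + W/2 = -19 − (-20) + 2 = 3.
GR = (1 − 1/4) × 3² / 8 = 0.75 × 9 / 8 = 0.84375 dB.
Output = -19 − 0.84375 = -19.84375 dBu.

-19.84375 dBu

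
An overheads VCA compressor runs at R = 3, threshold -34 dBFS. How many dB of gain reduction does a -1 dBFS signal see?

22 dB

-1 dBFS exceeds the threshold by 33 dB.
At 3:1, output sits 33/3 = 11 dB above threshold.
So the signal is attenuated by 33 − 11 = 22 dB.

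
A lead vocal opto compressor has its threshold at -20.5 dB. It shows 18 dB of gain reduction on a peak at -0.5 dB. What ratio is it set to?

Input overshoot = -0.5 − (-20.5) = 20 dB.
Output overshoot = 20 − 18 = 2 dB.
Ratio = input overshoot / output overshoot = 20 / 2 = 10.

10:1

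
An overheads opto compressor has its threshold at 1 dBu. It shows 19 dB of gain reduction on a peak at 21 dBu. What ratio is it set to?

Input overshoot = 21 − 1 = 20 dB.
Output overshoot = 20 − 19 = 1 dB.
Ratio = input overshoot / output overshoot = 20 / 1 = 20.

20:1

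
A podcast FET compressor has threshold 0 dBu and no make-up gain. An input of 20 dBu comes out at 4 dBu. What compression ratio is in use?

Input overshoot = 20 − 0 = 20 dB; output overshoot = 4 − 0 = 4 dB.
Ratio = 20 / 4 = 5.

5:1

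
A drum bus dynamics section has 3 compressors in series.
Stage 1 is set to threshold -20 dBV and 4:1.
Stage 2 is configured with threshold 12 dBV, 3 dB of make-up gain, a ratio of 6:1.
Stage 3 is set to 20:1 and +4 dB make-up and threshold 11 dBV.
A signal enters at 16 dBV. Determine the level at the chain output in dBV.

-4 dBV

Stage 1: 16 dBV is 36 dB over -20 dBV; at 4:1 that becomes 9 dB over, giving -11 dBV.
Stage 2: -11 dBV is at or below the 12 dBV threshold — no compression; make-up brings it to -8 dBV.
Stage 3: below threshold (-8 ≤ 11); passes unchanged; make-up brings it to -4 dBV.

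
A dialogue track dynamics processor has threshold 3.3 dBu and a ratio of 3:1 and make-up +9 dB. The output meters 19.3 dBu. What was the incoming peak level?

24.3 dBu

Remove make-up: 19.3 − 9 = 10.3 dBu.
Post-compression overshoot = 10.3 − 3.3 = 7 dB.
Input overshoot = R × output overshoot = 21 dB → input = 3.3 + 21 = 24.3 dBu.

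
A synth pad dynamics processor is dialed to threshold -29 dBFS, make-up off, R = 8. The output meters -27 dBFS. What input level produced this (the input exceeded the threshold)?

-13 dBFS

Post-compression overshoot = -27 − (-29) = 2 dB.
Before 8:1 compression the overshoot was 2 × 8 = 16 dB, so input = -29 + 16 = -13 dBFS.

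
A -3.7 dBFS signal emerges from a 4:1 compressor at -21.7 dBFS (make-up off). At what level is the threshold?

-27.7 dBFS

Input is 24 dB above T (since output overshoot × R = input overshoot: (-21.7 − T)·4 = -3.7 − T gives T = -27.7 dBFS).
Check: -27.7 + (-3.7 − (-27.7))/4 = -27.7 + 6 = -21.7 dBFS. ✓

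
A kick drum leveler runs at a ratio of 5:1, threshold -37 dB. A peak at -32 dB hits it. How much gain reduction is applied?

4 dB

Overshoot = -32 − (-37) = 5 dB.
At 5:1, output sits 5/5 = 1 dB above threshold.
Gain reduction = 5 − 1 = 4 dB.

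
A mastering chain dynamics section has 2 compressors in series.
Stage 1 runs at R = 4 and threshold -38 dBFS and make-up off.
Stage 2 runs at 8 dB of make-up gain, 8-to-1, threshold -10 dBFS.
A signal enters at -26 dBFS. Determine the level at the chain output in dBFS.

Stage 1: overshoot 12 dB → 12/4 = 3 dB → -35 dBFS.
Stage 2: -35 dBFS is at or below the -10 dBFS threshold — no compression; make-up brings it to -27 dBFS.

-27 dBFS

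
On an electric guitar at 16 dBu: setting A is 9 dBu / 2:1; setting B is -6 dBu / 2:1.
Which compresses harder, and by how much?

A: GR = 7 − 7/2 = 3.5 dB.
B: GR = 22 − 22/2 = 11 dB.
B reduces 7.5 dB more.

B, by 7.5 dB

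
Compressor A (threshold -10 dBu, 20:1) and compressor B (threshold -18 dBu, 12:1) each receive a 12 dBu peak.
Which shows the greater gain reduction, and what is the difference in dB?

A: GR = 22 − 22/20 = 20.9 dB.
B: GR = 30 − 30/12 = 27.5 dB.
B reduces 6.6 dB more.

B, by 6.6 dB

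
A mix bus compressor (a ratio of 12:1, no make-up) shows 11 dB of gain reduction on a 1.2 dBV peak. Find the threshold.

-10.8 dBV

Gain reduction = 1.2 − (-9.8) = 11 dB; output overshoot = GR / (R − 1) = 11 / 11 = 1 dB.
Threshold = output − output overshoot = -9.8 − 1 = -10.8 dBV.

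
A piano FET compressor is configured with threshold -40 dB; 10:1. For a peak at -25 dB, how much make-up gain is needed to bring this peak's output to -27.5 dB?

11 dB

The peak compresses to -40 + 15/10 = -38.5 dB.
To reach -27.5 dB requires -27.5 − (-38.5) = 11 dB of make-up.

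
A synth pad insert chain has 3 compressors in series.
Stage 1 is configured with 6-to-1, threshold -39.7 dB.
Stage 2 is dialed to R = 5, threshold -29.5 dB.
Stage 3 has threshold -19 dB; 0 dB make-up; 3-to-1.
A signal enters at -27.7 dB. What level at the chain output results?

-37.7 dB

Stage 1: overshoot 12 dB → 12/6 = 2 dB → -37.7 dB.
Stage 2: -37.7 dB ≤ -29.5 dB, so stage 2 doesn't engage; output -37.7 dB.
Stage 3: -37.7 dB ≤ -19 dB, so stage 3 doesn't engage; output -37.7 dB.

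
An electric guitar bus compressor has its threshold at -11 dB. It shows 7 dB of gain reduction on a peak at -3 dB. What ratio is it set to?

Input overshoot = -3 − (-11) = 8 dB.
Output overshoot = 8 − 7 = 1 dB.
Ratio = input overshoot / output overshoot = 8 / 1 = 8.

8:1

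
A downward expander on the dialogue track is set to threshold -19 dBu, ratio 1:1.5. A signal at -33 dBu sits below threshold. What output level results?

-40 dBu

Undershoot = (-19) − (-33) = 14 dB.
At 1:1.5, that expands to 21 dB under threshold.
Output = -19 − 21 = -40 dBu.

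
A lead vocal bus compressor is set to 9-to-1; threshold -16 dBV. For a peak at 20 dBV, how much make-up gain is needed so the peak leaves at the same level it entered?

Without make-up, output = threshold + overshoot/9 = -16 + 4 = -12 dBV.
Gap to target: 32 dB.

32 dB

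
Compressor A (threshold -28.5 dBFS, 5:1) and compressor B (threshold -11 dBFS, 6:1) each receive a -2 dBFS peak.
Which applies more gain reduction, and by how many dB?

A: overshoot 26.5 dB → output overshoot 5.3 dB → GR 21.2 dB.
B: overshoot 9 dB → output overshoot 1.5 dB → GR 7.5 dB.
Difference: 13.7 dB in favour of A.

A, by 13.7 dB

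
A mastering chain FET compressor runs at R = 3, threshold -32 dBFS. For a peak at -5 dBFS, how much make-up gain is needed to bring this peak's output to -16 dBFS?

Overshoot 27 dB → 27/3 = 9 dB after compression, so the compressed level is -32 + 9 = -23 dBFS.
Make-up = target − compressed = -16 − (-23) = 7 dB.

7 dB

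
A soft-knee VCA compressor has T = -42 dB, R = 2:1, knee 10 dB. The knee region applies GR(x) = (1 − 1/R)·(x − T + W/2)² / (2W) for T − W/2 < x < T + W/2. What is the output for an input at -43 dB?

x − T + W/2 = -43 − (-42) + 5 = 4.
GR = (1 − 1/2) × 4² / 20 = 0.5 × 16 / 20 = 0.4 dB.
Output = -43 − 0.4 = -43.4 dB.

-43.4 dB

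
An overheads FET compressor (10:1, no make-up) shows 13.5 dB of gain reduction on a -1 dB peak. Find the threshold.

Let T be the threshold. Output overshoot = (input overshoot)/R, so -14.5 − T = (-1 − T)/10.
10·(-14.5 − T) = -1 − T → 9·T = -145 − (-1) = -144.
T = -144/9 = -16 dB.

-16 dB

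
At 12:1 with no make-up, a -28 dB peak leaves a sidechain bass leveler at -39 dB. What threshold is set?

Gain reduction = -28 − (-39) = 11 dB; output overshoot = GR / (R − 1) = 11 / 11 = 1 dB.
Threshold = output − output overshoot = -39 − 1 = -40 dB.

-40 dB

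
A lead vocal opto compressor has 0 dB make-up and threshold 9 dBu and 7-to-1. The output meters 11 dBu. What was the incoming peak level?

23 dBu

That's 2 dB above the 9 dBu threshold.
Undo the ratio: input overshoot = 2 × 7 = 14 dB, giving input = 23 dBu.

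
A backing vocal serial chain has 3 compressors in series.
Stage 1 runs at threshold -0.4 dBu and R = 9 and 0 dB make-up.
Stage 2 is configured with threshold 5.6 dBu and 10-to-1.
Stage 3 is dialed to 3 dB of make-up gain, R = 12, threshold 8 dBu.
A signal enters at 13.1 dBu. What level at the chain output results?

4.1 dBu

Stage 1: 13.5 dB above -0.4 dBu, reduced 9:1 to 1.5 dB above → 1.1 dBu.
Stage 2: below threshold (1.1 ≤ 5.6); passes unchanged; output 1.1 dBu.
Stage 3: 1.1 dBu ≤ 8 dBu, so stage 3 doesn't engage; make-up brings it to 4.1 dBu.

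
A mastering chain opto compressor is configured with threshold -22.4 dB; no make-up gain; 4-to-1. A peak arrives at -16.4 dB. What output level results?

-16.4 dB sits 6 dB over threshold.
At 4:1 the overshoot is divided by 4, leaving 1.5 dB above threshold.
Output = -22.4 + 1.5 = -20.9 dB.

-20.9 dB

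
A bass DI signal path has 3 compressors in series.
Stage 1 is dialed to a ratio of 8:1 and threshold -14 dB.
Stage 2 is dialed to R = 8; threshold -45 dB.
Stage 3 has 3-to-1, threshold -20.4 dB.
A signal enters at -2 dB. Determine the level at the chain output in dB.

Stage 1: -2 dB is 12 dB over -14 dB; at 8:1 that becomes 1.5 dB over, giving -12.5 dB.
Stage 2: 32.5 dB above -45 dB, reduced 8:1 to 4.0625 dB above → -40.9375 dB.
Stage 3: -40.9375 dB is at or below the -20.4 dB threshold — no compression; output -40.9375 dB.

-40.9375 dB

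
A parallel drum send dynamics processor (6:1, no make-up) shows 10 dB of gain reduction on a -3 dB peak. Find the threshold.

Gain reduction = -3 − (-13) = 10 dB; output overshoot = GR / (R − 1) = 10 / 5 = 2 dB.
Threshold = output − output overshoot = -13 − 2 = -15 dB.

-15 dB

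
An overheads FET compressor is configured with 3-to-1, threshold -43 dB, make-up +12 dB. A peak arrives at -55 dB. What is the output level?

-43 dB

-55 dB is 12 dB below the -43 dB threshold, so no gain reduction is applied.
Make-up gain adds 12 dB: -55 + 12 = -43 dB.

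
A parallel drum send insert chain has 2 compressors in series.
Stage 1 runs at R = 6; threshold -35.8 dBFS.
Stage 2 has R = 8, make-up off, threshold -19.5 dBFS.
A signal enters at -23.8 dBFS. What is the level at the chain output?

Stage 1: 12 dB above -35.8 dBFS, reduced 6:1 to 2 dB above → -33.8 dBFS.
Stage 2: below threshold (-33.8 ≤ -19.5); passes unchanged; output -33.8 dBFS.

-33.8 dBFS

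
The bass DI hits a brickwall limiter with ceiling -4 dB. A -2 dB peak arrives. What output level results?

-4 dB

A brickwall limiter is an ∞:1 compressor: any input above the ceiling is clamped to -4 dB.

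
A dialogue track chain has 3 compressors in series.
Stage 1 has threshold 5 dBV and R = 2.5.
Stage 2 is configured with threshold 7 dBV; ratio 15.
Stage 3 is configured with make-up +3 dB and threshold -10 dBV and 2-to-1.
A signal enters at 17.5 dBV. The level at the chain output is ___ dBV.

1.6 dBV

Stage 1: overshoot 12.5 dB → 12.5/2.5 = 5 dB → 10 dBV.
Stage 2: 10 dBV is 3 dB over 7 dBV; at 15:1 that becomes 0.2 dB over, giving 7.2 dBV.
Stage 3: 7.2 dBV is 17.2 dB over -10 dBV; at 2:1 that becomes 8.6 dB over, giving -1.4 dBV; +3 dB make-up → 1.6 dBV.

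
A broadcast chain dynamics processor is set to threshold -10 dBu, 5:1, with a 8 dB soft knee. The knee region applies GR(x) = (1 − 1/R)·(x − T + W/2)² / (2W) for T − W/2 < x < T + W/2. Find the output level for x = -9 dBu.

x − T + W/2 = -9 − (-10) + 4 = 5.
GR = (1 − 1/5) × 5² / 16 = 0.8 × 25 / 16 = 1.25 dB.
Output = -9 − 1.25 = -10.25 dBu.

-10.25 dBu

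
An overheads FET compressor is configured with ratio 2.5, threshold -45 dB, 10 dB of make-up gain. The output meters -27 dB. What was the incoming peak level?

Before make-up, the level was -27 − 10 = -37 dB.
That's 8 dB above the -45 dB threshold.
Before 2.5:1 compression the overshoot was 8 × 2.5 = 20 dB, so input = -45 + 20 = -25 dB.

-25 dB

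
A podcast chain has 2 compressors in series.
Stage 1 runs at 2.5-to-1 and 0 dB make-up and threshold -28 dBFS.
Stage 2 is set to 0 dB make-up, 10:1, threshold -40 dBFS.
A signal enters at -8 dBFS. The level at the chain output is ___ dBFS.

-38 dBFS

Stage 1: -8 dBFS is 20 dB over -28 dBFS; at 2.5:1 that becomes 8 dB over, giving -20 dBFS.
Stage 2: 20 dB above -40 dBFS, reduced 10:1 to 2 dB above → -38 dBFS.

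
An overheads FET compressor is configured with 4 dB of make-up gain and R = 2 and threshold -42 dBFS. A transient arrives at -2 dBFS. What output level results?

-2 dBFS sits 40 dB over threshold.
At 2:1 the overshoot is divided by 2, leaving 20 dB above threshold.
So the level is -42 + 20 = -22 dBFS; make-up adds 4 dB, giving -18 dBFS.

-18 dBFS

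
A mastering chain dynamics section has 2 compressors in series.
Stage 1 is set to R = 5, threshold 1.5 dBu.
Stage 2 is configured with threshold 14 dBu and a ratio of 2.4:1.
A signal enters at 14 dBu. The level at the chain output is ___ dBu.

4 dBu

Stage 1: overshoot 12.5 dB → 12.5/5 = 2.5 dB → 4 dBu.
Stage 2: 4 dBu ≤ 14 dBu, so stage 2 doesn't engage; output 4 dBu.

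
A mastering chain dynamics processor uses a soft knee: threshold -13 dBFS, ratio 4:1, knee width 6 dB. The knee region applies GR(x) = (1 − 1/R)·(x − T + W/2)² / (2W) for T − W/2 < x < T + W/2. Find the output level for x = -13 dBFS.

x − T + W/2 = -13 − (-13) + 3 = 3.
GR = (1 − 1/4) × 3² / 12 = 0.75 × 9 / 12 = 0.5625 dB.
Output = -13 − 0.5625 = -13.5625 dBFS.

-13.5625 dBFS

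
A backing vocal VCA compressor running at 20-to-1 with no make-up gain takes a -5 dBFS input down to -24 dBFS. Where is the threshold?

-25 dBFS

Let T be the threshold. Output overshoot = (input overshoot)/R, so -24 − T = (-5 − T)/20.
20·(-24 − T) = -5 − T → 19·T = -480 − (-5) = -475.
T = -475/19 = -25 dBFS.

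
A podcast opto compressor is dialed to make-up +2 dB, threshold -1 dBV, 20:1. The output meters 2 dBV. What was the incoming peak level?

Before make-up, the level was 2 − 2 = 0 dBV.
That's 1 dB above the -1 dBV threshold.
Undo the ratio: input overshoot = 1 × 20 = 20 dB, giving input = 19 dBV.

19 dBV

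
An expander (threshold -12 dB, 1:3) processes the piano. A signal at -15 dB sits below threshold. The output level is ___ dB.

Undershoot = (-12) − (-15) = 3 dB.
At 1:3, that expands to 9 dB under threshold.
Output = -12 − 9 = -21 dB.

-21 dB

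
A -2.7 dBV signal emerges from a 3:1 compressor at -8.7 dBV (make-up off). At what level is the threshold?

-11.7 dBV

Gain reduction = -2.7 − (-8.7) = 6 dB; output overshoot = GR / (R − 1) = 6 / 2 = 3 dB.
Threshold = output − output overshoot = -8.7 − 3 = -11.7 dBV.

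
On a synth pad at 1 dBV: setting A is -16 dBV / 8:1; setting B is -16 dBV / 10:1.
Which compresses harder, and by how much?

A: 17 dB over, compressed to 2.125 dB over, so 14.875 dB of GR.
B: 17 dB over, compressed to 1.7 dB over, so 15.3 dB of GR.
Difference: 0.425 dB in favour of B.

B, by 0.425 dB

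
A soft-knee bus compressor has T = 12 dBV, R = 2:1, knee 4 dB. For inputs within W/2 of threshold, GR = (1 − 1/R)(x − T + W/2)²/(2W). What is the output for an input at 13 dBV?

x − T + W/2 = 13 − 12 + 2 = 3.
GR = (1 − 1/2) × 3² / 8 = 0.5 × 9 / 8 = 0.5625 dB.
Output = 13 − 0.5625 = 12.4375 dBV.

12.4375 dBV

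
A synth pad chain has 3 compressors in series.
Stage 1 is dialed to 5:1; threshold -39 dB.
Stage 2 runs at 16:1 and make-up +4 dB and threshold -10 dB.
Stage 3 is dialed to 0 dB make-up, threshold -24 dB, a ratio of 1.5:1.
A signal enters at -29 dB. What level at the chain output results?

-33 dB

Stage 1: 10 dB above -39 dB, reduced 5:1 to 2 dB above → -37 dB.
Stage 2: -37 dB is at or below the -10 dB threshold — no compression; make-up brings it to -33 dB.
Stage 3: -33 dB ≤ -24 dB, so stage 3 doesn't engage; output -33 dB.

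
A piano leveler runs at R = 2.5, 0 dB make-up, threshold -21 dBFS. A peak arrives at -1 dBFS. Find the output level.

-13 dBFS

The input is 20 dB above the -21 dBFS threshold.
The 20 dB excess becomes 8 dB after 2.5:1 reduction.
That puts the output at -13 dBFS.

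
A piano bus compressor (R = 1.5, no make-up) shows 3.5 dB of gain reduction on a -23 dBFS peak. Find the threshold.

-33.5 dBFS

Let T be the threshold. Output overshoot = (input overshoot)/R, so -26.5 − T = (-23 − T)/1.5.
1.5·(-26.5 − T) = -23 − T → 0.5·T = -39.75 − (-23) = -16.75.
T = -16.75/0.5 = -33.5 dBFS.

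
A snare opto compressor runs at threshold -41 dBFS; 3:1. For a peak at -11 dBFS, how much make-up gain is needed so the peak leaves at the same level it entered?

20 dB

The peak compresses to -41 + 30/3 = -31 dBFS.
To reach -11 dBFS requires -11 − (-31) = 20 dB of make-up.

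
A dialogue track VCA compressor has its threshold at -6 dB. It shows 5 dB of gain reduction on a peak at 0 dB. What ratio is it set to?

6:1

Input overshoot = 0 − (-6) = 6 dB.
Output overshoot = 6 − 5 = 1 dB.
Ratio = input overshoot / output overshoot = 6 / 1 = 6.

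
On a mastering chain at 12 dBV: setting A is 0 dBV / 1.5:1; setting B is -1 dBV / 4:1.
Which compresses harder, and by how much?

B, by 5.75 dB

A: overshoot 12 dB → output overshoot 8 dB → GR 4 dB.
B: overshoot 13 dB → output overshoot 3.25 dB → GR 9.75 dB.
B applies 5.75 dB more gain reduction.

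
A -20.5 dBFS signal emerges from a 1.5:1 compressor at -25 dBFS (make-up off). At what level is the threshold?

-34 dBFS

Gain reduction = -20.5 − (-25) = 4.5 dB; output overshoot = GR / (R − 1) = 4.5 / 0.5 = 9 dB.
Threshold = output − output overshoot = -25 − 9 = -34 dBFS.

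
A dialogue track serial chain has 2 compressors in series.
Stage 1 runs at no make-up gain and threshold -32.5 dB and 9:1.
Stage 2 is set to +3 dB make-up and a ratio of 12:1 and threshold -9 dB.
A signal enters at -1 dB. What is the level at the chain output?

Stage 1: 31.5 dB above -32.5 dB, reduced 9:1 to 3.5 dB above → -29 dB.
Stage 2: -29 dB is at or below the -9 dB threshold — no compression; make-up brings it to -26 dB.

-26 dB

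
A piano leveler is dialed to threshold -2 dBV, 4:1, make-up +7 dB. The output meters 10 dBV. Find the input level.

Remove make-up: 10 − 7 = 3 dBV.
The compressed level sits 3 − (-2) = 5 dB over threshold.
Undo the ratio: input overshoot = 5 × 4 = 20 dB, giving input = 18 dBV.

18 dBV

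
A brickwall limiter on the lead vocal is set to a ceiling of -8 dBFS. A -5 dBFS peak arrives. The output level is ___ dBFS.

-8 dBFS

The limiter clamps the peak to its -8 dBFS ceiling.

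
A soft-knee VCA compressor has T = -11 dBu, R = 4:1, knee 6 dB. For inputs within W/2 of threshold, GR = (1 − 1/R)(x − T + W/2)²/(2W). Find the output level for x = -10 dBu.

-11 dBu

x − T + W/2 = -10 − (-11) + 3 = 4.
GR = (1 − 1/4) × 4² / 12 = 0.75 × 16 / 12 = 1 dB.
Output = -10 − 1 = -11 dBu.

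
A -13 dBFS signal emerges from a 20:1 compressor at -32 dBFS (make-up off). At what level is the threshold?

-33 dBFS

Input is 20 dB above T (since output overshoot × R = input overshoot: (-32 − T)·20 = -13 − T gives T = -33 dBFS).
Check: -33 + (-13 − (-33))/20 = -33 + 1 = -32 dBFS. ✓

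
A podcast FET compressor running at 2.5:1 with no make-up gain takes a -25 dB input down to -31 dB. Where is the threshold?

Gain reduction = -25 − (-31) = 6 dB; output overshoot = GR / (R − 1) = 6 / 1.5 = 4 dB.
Threshold = output − output overshoot = -31 − 4 = -35 dB.

-35 dB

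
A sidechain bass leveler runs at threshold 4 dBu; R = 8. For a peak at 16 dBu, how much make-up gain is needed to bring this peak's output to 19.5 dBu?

The peak compresses to 4 + 12/8 = 5.5 dBu.
To reach 19.5 dBu requires 19.5 − 5.5 = 14 dB of make-up.

14 dB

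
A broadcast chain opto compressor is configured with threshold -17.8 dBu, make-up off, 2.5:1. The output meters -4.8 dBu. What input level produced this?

14.7 dBu

That's 13 dB above the -17.8 dBu threshold.
Before 2.5:1 compression the overshoot was 13 × 2.5 = 32.5 dB, so input = -17.8 + 32.5 = 14.7 dBu.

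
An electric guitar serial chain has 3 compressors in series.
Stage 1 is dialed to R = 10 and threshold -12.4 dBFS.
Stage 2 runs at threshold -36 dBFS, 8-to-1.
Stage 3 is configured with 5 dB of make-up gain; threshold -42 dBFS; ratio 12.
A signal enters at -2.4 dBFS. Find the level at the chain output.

Stage 1: 10 dB above -12.4 dBFS, reduced 10:1 to 1 dB above → -11.4 dBFS.
Stage 2: 24.6 dB above -36 dBFS, reduced 8:1 to 3.075 dB above → -32.925 dBFS.
Stage 3: -32.925 dBFS is 9.075 dB over -42 dBFS; at 12:1 that becomes 0.75625 dB over, giving -41.24375 dBFS; +5 dB make-up → -36.24375 dBFS.

-36.24375 dBFS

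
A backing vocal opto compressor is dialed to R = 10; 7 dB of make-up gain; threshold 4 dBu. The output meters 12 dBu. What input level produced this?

Before make-up, the level was 12 − 7 = 5 dBu.
Post-compression overshoot = 5 − 4 = 1 dB.
Undo the ratio: input overshoot = 1 × 10 = 10 dB, giving input = 14 dBu.

14 dBu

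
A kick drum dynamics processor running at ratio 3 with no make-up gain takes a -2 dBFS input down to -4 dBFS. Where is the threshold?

-5 dBFS

Gain reduction = -2 − (-4) = 2 dB; output overshoot = GR / (R − 1) = 2 / 2 = 1 dB.
Threshold = output − output overshoot = -4 − 1 = -5 dBFS.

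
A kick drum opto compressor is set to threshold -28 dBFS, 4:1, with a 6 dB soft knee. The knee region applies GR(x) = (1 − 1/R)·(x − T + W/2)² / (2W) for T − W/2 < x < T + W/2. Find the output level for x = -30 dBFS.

-30.0625 dBFS

x − T + W/2 = -30 − (-28) + 3 = 1.
GR = (1 − 1/4) × 1² / 12 = 0.75 × 1 / 12 = 0.0625 dB.
Output = -30 − 0.0625 = -30.0625 dBFS.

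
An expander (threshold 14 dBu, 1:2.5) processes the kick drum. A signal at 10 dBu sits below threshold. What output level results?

4 dBu

Undershoot = 14 − 10 = 4 dB.
At 1:2.5, that expands to 10 dB under threshold.
Output = 14 − 10 = 4 dBu.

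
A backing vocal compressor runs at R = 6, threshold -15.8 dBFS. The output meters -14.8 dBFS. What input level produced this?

That's 1 dB above the -15.8 dBFS threshold.
Input overshoot = R × output overshoot = 6 dB → input = -15.8 + 6 = -9.8 dBFS.

-9.8 dBFS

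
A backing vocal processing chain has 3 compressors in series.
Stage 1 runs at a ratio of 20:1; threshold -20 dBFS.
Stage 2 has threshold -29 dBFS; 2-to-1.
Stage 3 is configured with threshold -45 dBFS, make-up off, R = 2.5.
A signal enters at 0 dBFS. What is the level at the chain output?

-36.6 dBFS

Stage 1: overshoot 20 dB → 20/20 = 1 dB → -19 dBFS.
Stage 2: -19 dBFS is 10 dB over -29 dBFS; at 2:1 that becomes 5 dB over, giving -24 dBFS.
Stage 3: overshoot 21 dB → 21/2.5 = 8.4 dB → -36.6 dBFS.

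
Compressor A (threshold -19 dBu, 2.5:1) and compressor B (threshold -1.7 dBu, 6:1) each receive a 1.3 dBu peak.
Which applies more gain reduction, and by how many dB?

A, by 9.68 dB

A: 20.3 dB over, compressed to 8.12 dB over, so 12.18 dB of GR.
B: 3 dB over, compressed to 0.5 dB over, so 2.5 dB of GR.
A reduces 9.68 dB more.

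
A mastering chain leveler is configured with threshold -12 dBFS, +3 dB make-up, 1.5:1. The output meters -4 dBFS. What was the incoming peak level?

Before make-up, the level was -4 − 3 = -7 dBFS.
Post-compression overshoot = -7 − (-12) = 5 dB.
Before 1.5:1 compression the overshoot was 5 × 1.5 = 7.5 dB, so input = -12 + 7.5 = -4.5 dBFS.

-4.5 dBFS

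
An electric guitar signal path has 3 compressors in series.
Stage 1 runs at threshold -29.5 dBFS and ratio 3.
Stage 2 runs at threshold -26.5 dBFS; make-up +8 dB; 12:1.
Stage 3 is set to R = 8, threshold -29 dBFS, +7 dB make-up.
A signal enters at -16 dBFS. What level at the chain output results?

-20.671875 dBFS

Stage 1: overshoot 13.5 dB → 13.5/3 = 4.5 dB → -25 dBFS.
Stage 2: 1.5 dB above -26.5 dBFS, reduced 12:1 to 0.125 dB above → -26.375 dBFS; +8 dB make-up → -18.375 dBFS.
Stage 3: overshoot 10.625 dB → 10.625/8 = 1.328125 dB → -27.671875 dBFS; +7 dB make-up → -20.671875 dBFS.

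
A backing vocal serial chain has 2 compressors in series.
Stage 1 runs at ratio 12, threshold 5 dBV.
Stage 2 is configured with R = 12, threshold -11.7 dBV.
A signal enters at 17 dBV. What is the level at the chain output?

-10.225 dBV

Stage 1: 17 dBV is 12 dB over 5 dBV; at 12:1 that becomes 1 dB over, giving 6 dBV.
Stage 2: 6 dBV is 17.7 dB over -11.7 dBV; at 12:1 that becomes 1.475 dB over, giving -10.225 dBV.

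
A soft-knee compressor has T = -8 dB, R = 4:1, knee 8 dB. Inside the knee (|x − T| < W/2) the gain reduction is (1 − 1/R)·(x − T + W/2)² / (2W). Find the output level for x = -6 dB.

x − T + W/2 = -6 − (-8) + 4 = 6.
GR = (1 − 1/4) × 6² / 16 = 0.75 × 36 / 16 = 1.6875 dB.
Output = -6 − 1.6875 = -7.6875 dB.

-7.6875 dB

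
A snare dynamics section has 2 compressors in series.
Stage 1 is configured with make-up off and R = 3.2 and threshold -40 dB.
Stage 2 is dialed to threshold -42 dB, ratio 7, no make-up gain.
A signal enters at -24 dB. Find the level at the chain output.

Stage 1: -24 dB is 16 dB over -40 dB; at 3.2:1 that becomes 5 dB over, giving -35 dB.
Stage 2: 7 dB above -42 dB, reduced 7:1 to 1 dB above → -41 dB.

-41 dB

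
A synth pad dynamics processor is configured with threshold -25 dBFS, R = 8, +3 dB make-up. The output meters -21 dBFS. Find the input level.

-17 dBFS

Stripping the +3 dB make-up gives -24 dBFS at the gain stage.
Post-compression overshoot = -24 − (-25) = 1 dB.
Input overshoot = R × output overshoot = 8 dB → input = -25 + 8 = -17 dBFS.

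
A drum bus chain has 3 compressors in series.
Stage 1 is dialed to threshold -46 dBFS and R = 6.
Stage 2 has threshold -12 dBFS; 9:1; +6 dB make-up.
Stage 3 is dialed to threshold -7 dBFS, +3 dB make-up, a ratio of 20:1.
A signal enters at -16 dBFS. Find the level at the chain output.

Stage 1: -16 dBFS is 30 dB over -46 dBFS; at 6:1 that becomes 5 dB over, giving -41 dBFS.
Stage 2: -41 dBFS is at or below the -12 dBFS threshold — no compression; make-up brings it to -35 dBFS.
Stage 3: -35 dBFS ≤ -7 dBFS, so stage 3 doesn't engage; make-up brings it to -32 dBFS.

-32 dBFS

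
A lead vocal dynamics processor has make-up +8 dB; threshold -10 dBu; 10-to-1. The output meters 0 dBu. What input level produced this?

Stripping the +8 dB make-up gives -8 dBu at the gain stage.
The compressed level sits -8 − (-10) = 2 dB over threshold.
Undo the ratio: input overshoot = 2 × 10 = 20 dB, giving input = 10 dBu.

10 dBu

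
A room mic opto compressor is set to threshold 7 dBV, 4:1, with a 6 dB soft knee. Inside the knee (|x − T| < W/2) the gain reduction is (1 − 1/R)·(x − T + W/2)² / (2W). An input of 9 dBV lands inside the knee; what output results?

7.4375 dBV

x − T + W/2 = 9 − 7 + 3 = 5.
GR = (1 − 1/4) × 5² / 12 = 0.75 × 25 / 12 = 1.5625 dB.
Output = 9 − 1.5625 = 7.4375 dBV.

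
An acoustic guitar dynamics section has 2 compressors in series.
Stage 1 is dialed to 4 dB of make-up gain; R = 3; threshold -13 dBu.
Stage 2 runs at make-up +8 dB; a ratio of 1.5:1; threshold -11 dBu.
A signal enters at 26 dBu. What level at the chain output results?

7 dBu

Stage 1: overshoot 39 dB → 39/3 = 13 dB → 0 dBu; +4 dB make-up → 4 dBu.
Stage 2: overshoot 15 dB → 15/1.5 = 10 dB → -1 dBu; +8 dB make-up → 7 dBu.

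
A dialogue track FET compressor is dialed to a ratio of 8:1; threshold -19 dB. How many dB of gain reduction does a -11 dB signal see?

7 dB

Overshoot = -11 − (-19) = 8 dB.
A 8:1 ratio leaves 1 dB of that excess.
So the signal is attenuated by 8 − 1 = 7 dB.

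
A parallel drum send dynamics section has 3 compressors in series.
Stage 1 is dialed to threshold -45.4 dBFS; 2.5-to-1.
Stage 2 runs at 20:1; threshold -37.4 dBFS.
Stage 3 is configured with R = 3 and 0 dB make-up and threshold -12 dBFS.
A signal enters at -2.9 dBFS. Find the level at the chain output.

-36.95 dBFS

Stage 1: overshoot 42.5 dB → 42.5/2.5 = 17 dB → -28.4 dBFS.
Stage 2: -28.4 dBFS is 9 dB over -37.4 dBFS; at 20:1 that becomes 0.45 dB over, giving -36.95 dBFS.
Stage 3: -36.95 dBFS is at or below the -12 dBFS threshold — no compression; output -36.95 dBFS.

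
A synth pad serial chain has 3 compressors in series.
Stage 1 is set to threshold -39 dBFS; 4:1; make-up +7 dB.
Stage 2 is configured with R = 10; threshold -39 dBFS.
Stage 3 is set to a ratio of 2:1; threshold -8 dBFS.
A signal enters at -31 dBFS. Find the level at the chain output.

-38.1 dBFS

Stage 1: 8 dB above -39 dBFS, reduced 4:1 to 2 dB above → -37 dBFS; +7 dB make-up → -30 dBFS.
Stage 2: -30 dBFS is 9 dB over -39 dBFS; at 10:1 that becomes 0.9 dB over, giving -38.1 dBFS.
Stage 3: below threshold (-38.1 ≤ -8); passes unchanged; output -38.1 dBFS.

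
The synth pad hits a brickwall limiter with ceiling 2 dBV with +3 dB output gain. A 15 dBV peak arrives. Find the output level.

A brickwall limiter is an ∞:1 compressor: any input above the ceiling is clamped to 2 dBV.
Output gain then adds 3 dB: 2 + 3 = 5 dBV.

5 dBV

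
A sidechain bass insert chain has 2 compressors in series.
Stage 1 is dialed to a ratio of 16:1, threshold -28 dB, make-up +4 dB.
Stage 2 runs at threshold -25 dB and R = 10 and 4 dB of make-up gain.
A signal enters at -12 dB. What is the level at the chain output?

-20.8 dB

Stage 1: -12 dB is 16 dB over -28 dB; at 16:1 that becomes 1 dB over, giving -27 dB; +4 dB make-up → -23 dB.
Stage 2: 2 dB above -25 dB, reduced 10:1 to 0.2 dB above → -24.8 dB; +4 dB make-up → -20.8 dB.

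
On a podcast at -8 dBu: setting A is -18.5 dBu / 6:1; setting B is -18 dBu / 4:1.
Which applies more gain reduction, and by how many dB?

A: 10.5 dB over, compressed to 1.75 dB over, so 8.75 dB of GR.
B: 10 dB over, compressed to 2.5 dB over, so 7.5 dB of GR.
Difference: 1.25 dB in favour of A.

A, by 1.25 dB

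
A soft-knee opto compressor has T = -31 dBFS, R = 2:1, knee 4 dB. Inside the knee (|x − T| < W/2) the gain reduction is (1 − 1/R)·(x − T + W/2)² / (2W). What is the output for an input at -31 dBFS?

x − T + W/2 = -31 − (-31) + 2 = 2.
GR = (1 − 1/2) × 2² / 8 = 0.5 × 4 / 8 = 0.25 dB.
Output = -31 − 0.25 = -31.25 dBFS.

-31.25 dBFS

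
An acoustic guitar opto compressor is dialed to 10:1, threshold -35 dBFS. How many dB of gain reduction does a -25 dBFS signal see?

Overshoot = -25 − (-35) = 10 dB.
At 10:1, output sits 10/10 = 1 dB above threshold.
So the signal is attenuated by 10 − 1 = 9 dB.

9 dB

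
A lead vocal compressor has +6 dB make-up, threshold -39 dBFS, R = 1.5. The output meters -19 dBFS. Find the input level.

-18 dBFS

Before make-up, the level was -19 − 6 = -25 dBFS.
The compressed level sits -25 − (-39) = 14 dB over threshold.
Input overshoot = R × output overshoot = 21 dB → input = -39 + 21 = -18 dBFS.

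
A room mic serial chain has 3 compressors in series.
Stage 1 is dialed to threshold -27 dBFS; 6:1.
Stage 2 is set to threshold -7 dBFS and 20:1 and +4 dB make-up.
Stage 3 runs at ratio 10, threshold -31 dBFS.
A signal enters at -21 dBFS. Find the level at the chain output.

-30.1 dBFS

Stage 1: -21 dBFS is 6 dB over -27 dBFS; at 6:1 that becomes 1 dB over, giving -26 dBFS.
Stage 2: -26 dBFS ≤ -7 dBFS, so stage 2 doesn't engage; make-up brings it to -22 dBFS.
Stage 3: overshoot 9 dB → 9/10 = 0.9 dB → -30.1 dBFS.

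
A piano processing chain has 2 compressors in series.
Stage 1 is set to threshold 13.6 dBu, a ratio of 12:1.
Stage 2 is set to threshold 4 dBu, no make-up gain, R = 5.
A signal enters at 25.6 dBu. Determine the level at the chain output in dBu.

6.12 dBu

Stage 1: 25.6 dBu is 12 dB over 13.6 dBu; at 12:1 that becomes 1 dB over, giving 14.6 dBu.
Stage 2: 14.6 dBu is 10.6 dB over 4 dBu; at 5:1 that becomes 2.12 dB over, giving 6.12 dBu.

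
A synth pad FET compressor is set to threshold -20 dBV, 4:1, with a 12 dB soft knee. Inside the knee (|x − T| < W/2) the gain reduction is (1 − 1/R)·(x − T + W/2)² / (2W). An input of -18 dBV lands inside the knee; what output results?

-20 dBV

x − T + W/2 = -18 − (-20) + 6 = 8.
GR = (1 − 1/4) × 8² / 24 = 0.75 × 64 / 24 = 2 dB.
Output = -18 − 2 = -20 dBV.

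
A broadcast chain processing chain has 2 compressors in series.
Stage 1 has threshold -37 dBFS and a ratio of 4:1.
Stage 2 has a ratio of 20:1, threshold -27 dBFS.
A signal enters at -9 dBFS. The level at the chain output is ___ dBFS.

-30 dBFS

Stage 1: 28 dB above -37 dBFS, reduced 4:1 to 7 dB above → -30 dBFS.
Stage 2: -30 dBFS ≤ -27 dBFS, so stage 2 doesn't engage; output -30 dBFS.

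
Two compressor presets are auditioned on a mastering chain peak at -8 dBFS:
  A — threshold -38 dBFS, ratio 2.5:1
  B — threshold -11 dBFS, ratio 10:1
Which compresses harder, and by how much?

A, by 15.3 dB

A: overshoot 30 dB → output overshoot 12 dB → GR 18 dB.
B: overshoot 3 dB → output overshoot 0.3 dB → GR 2.7 dB.
Difference: 15.3 dB in favour of A.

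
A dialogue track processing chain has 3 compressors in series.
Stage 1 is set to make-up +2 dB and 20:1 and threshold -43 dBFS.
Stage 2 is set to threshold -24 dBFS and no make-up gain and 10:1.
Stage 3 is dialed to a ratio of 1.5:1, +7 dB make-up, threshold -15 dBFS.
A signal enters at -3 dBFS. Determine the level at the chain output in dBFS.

Stage 1: -3 dBFS is 40 dB over -43 dBFS; at 20:1 that becomes 2 dB over, giving -41 dBFS; +2 dB make-up → -39 dBFS.
Stage 2: below threshold (-39 ≤ -24); passes unchanged; output -39 dBFS.
Stage 3: -39 dBFS is at or below the -15 dBFS threshold — no compression; make-up brings it to -32 dBFS.

-32 dBFS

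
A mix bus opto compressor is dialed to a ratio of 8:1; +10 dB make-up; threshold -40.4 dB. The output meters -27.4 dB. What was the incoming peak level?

Stripping the +10 dB make-up gives -37.4 dB at the gain stage.
Post-compression overshoot = -37.4 − (-40.4) = 3 dB.
Before 8:1 compression the overshoot was 3 × 8 = 24 dB, so input = -40.4 + 24 = -16.4 dB.

-16.4 dB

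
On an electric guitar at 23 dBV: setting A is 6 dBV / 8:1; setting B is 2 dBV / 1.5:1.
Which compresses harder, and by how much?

A, by 7.875 dB

A: overshoot 17 dB → output overshoot 2.125 dB → GR 14.875 dB.
B: overshoot 21 dB → output overshoot 14 dB → GR 7 dB.
A applies 7.875 dB more gain reduction.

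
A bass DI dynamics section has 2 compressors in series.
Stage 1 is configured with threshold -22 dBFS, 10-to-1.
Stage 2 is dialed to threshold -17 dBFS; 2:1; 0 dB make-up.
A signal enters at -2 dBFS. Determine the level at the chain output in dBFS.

-20 dBFS

Stage 1: 20 dB above -22 dBFS, reduced 10:1 to 2 dB above → -20 dBFS.
Stage 2: -20 dBFS is at or below the -17 dBFS threshold — no compression; output -20 dBFS.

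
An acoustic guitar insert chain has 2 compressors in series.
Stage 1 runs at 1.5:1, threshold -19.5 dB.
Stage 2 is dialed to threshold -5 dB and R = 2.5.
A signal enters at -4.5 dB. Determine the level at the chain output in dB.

-9.5 dB

Stage 1: overshoot 15 dB → 15/1.5 = 10 dB → -9.5 dB.
Stage 2: -9.5 dB ≤ -5 dB, so stage 2 doesn't engage; output -9.5 dB.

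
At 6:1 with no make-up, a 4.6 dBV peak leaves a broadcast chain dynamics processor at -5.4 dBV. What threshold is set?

Input is 12 dB above T (since output overshoot × R = input overshoot: (-5.4 − T)·6 = 4.6 − T gives T = -7.4 dBV).
Check: -7.4 + (4.6 − (-7.4))/6 = -7.4 + 2 = -5.4 dBV. ✓

-7.4 dBV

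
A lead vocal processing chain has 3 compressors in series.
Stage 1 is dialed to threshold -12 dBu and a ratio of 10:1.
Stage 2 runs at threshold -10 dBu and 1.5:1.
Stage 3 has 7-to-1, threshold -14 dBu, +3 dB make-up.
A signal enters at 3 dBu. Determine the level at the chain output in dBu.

-10.5 dBu

Stage 1: overshoot 15 dB → 15/10 = 1.5 dB → -10.5 dBu.
Stage 2: -10.5 dBu ≤ -10 dBu, so stage 2 doesn't engage; output -10.5 dBu.
Stage 3: 3.5 dB above -14 dBu, reduced 7:1 to 0.5 dB above → -13.5 dBu; +3 dB make-up → -10.5 dBu.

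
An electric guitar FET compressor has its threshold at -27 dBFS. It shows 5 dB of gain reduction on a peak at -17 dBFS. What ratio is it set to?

Input overshoot = -17 − (-27) = 10 dB.
Output overshoot = 10 − 5 = 5 dB.
Ratio = input overshoot / output overshoot = 10 / 5 = 2.

2:1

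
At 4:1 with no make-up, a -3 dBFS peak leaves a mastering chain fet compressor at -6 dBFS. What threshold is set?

Gain reduction = -3 − (-6) = 3 dB; output overshoot = GR / (R − 1) = 3 / 3 = 1 dB.
Threshold = output − output overshoot = -6 − 1 = -7 dBFS.

-7 dBFS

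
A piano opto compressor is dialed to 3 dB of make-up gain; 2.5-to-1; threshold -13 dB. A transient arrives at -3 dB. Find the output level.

The input is 10 dB above the -13 dB threshold.
At 2.5:1 the overshoot is divided by 2.5, leaving 4 dB above threshold.
So the level is -13 + 4 = -9 dB; make-up adds 3 dB, giving -6 dB.

-6 dB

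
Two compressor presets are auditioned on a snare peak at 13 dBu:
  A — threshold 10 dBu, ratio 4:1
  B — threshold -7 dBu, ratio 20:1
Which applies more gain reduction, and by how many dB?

A: 3 dB over, compressed to 0.75 dB over, so 2.25 dB of GR.
B: 20 dB over, compressed to 1 dB over, so 19 dB of GR.
B reduces 16.75 dB more.

B, by 16.75 dB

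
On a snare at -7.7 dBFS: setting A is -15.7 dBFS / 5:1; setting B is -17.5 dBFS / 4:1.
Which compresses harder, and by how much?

A: overshoot 8 dB → output overshoot 1.6 dB → GR 6.4 dB.
B: overshoot 9.8 dB → output overshoot 2.45 dB → GR 7.35 dB.
B applies 0.95 dB more gain reduction.

B, by 0.95 dB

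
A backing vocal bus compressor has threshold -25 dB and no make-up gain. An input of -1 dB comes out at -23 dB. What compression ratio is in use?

12:1

Input overshoot = -1 − (-25) = 24 dB; output overshoot = -23 − (-25) = 2 dB.
Ratio = 24 / 2 = 12.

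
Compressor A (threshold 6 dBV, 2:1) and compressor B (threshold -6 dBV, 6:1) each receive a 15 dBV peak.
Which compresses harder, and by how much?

B, by 13 dB

A: GR = 9 − 9/2 = 4.5 dB.
B: GR = 21 − 21/6 = 17.5 dB.
B reduces 13 dB more.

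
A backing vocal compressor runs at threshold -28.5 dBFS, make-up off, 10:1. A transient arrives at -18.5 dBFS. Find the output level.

-18.5 dBFS sits 10 dB over threshold.
At 10:1 the overshoot is divided by 10, leaving 1 dB above threshold.
That puts the output at -27.5 dBFS.

-27.5 dBFS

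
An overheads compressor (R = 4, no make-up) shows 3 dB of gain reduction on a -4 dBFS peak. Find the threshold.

-8 dBFS

Let T be the threshold. Output overshoot = (input overshoot)/R, so -7 − T = (-4 − T)/4.
4·(-7 − T) = -4 − T → 3·T = -28 − (-4) = -24.
T = -24/3 = -8 dBFS.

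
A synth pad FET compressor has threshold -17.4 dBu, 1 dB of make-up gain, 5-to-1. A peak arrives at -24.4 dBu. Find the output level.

-23.4 dBu

-24.4 dBu is 7 dB below the -17.4 dBu threshold, so no gain reduction is applied.
Make-up gain adds 1 dB: -24.4 + 1 = -23.4 dBu.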